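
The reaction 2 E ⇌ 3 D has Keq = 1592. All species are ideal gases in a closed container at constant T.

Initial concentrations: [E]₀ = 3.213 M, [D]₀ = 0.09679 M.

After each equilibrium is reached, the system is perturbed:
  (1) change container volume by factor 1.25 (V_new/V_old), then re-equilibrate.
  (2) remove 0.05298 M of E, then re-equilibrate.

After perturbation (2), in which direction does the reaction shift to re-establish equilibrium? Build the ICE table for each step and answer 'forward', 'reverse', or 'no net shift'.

Direction: reverse

Q₀ = 8.7835e-05 vs Keq = 1592 ⇒ Q<K, forward
Step 1:
                   E          D
  I            3.213    0.09679
  C            -2.97      4.454
  E           0.2433      4.551
  solve Keq expr → x = 1.485; check Q = 1592
Then change container volume by factor 1.25 (V_new/V_old).
Step 2:
                   E          D
  I           0.1947      3.641
  C         -0.01855    0.02783
  E           0.1761      3.669
  solve Keq expr → x = 0.009276; check Q = 1592
Then remove 0.05298 M of E.
Step 3:
                   E          D
  I           0.1231      3.669
  C          0.04784   -0.07176
  E            0.171      3.597
  solve Keq expr → x = -0.02392; check Q = 1592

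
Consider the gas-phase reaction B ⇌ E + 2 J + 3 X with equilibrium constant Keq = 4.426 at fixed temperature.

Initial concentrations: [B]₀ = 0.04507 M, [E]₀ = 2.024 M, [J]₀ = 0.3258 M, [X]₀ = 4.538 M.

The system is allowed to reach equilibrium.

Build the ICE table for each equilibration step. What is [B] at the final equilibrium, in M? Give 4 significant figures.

[B]_eq = 0.1708 M

Q₀ = 445.5 vs Keq = 4.426 ⇒ Q>K, reverse
Step 1:
                   B          E          J          X
  Initial    0.04507      2.024     0.3258      4.538
  Change      0.1257    -0.1257    -0.2514    -0.3772
  Equil       0.1708      1.898    0.07435      4.161
  solve Keq expr → x = -0.1257; check Q = 4.426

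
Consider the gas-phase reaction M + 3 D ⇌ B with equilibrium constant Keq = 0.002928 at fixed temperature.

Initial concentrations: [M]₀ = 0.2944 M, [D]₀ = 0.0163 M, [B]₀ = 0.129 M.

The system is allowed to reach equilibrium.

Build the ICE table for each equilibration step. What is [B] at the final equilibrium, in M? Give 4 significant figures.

[B]_eq = 8.1159e-05 M

Q₀ = 1.0118e+05 vs Keq = 0.002928 ⇒ Q>K, reverse
Step 1:
                    M           D           B
  Initial      0.2944      0.0163       0.129
  Change       0.1289      0.3868     -0.1289
  Equil        0.4233      0.4031  8.1159e-05
  solve Keq expr → x = -0.1289; check Q = 0.002928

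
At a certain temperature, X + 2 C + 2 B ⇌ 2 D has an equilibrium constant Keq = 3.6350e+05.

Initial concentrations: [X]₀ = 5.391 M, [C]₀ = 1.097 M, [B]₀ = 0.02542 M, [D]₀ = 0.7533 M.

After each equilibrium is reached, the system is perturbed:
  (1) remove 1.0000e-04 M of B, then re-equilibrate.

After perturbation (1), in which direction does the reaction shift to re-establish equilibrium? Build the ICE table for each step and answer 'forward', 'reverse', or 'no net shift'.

Direction: reverse

Q₀ = 135.4 vs Keq = 3.6350e+05 ⇒ Q<K, forward
Step 1:
                   X          C          B          D
  Initial      5.391      1.097    0.02542     0.7533
  Change    -0.01245    -0.0249    -0.0249     0.0249
  Equil        5.379      1.072 5.1913e-04     0.7782
  solve Keq expr → x = 0.01245; check Q = 3.6350e+05
Then remove 1.0000e-04 M of B.
Step 2:
                   X          C          B          D
  Initial      5.379      1.072 4.1913e-04     0.7782
  Change  4.9941e-05 9.9883e-05 9.9883e-05 -9.9883e-05
  Equil        5.379      1.072 5.1901e-04     0.7781
  solve Keq expr → x = -4.9941e-05; check Q = 3.6350e+05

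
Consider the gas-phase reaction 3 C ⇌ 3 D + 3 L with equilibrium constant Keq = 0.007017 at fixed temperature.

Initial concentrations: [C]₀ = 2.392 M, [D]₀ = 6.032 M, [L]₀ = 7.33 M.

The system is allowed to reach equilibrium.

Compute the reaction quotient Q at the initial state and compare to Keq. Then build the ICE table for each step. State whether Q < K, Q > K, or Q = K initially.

Q₀ = 6316; Q > K (proceeds reverse)

Q₀ = 6316 vs Keq = 0.007017 ⇒ Q>K, reverse
Step 1:
                  C         D         L
  I           2.392     6.032      7.33
  C           5.305    -5.305    -5.305
  E           7.697    0.7275     2.025
  solve Keq expr → x = -1.768; check Q = 0.007017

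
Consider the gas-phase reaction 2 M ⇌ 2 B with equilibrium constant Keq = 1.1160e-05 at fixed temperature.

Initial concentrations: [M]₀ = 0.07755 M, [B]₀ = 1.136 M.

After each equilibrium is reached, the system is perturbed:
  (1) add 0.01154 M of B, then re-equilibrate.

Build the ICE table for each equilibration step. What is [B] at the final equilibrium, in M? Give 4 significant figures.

[B]_eq = 0.004079 M

Q₀ = 214.6 vs Keq = 1.1160e-05 ⇒ Q>K, reverse
Step 1:
                  M         B
  Initial   0.07755     1.136
  Change      1.132    -1.132
  Equil        1.21  0.004041
  solve Keq expr → x = -0.566; check Q = 1.1160e-05
Then add 0.01154 M of B.
Step 2:
                  M         B
  Initial      1.21   0.01558
  Change     0.0115   -0.0115
  Equil       1.221  0.004079
  solve Keq expr → x = -0.005751; check Q = 1.1160e-05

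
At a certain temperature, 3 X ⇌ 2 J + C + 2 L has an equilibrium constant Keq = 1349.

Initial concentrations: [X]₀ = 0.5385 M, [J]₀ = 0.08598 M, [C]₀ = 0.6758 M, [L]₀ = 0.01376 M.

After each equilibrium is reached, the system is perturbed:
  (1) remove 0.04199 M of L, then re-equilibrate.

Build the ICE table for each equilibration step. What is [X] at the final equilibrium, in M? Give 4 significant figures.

Q₀ = 6.0575e-06 vs Keq = 1349 ⇒ Q<K, forward
Step 1:
                    X           J           C           L
  I            0.5385     0.08598      0.6758     0.01376
  C            -0.514      0.3427      0.1713      0.3427
  E           0.02447      0.4287      0.8471      0.3564
  solve Keq expr → x = 0.1713; check Q = 1349
Then remove 0.04199 M of L.
Step 2:
                    X           J           C           L
  I           0.02447      0.4287      0.8471      0.3145
  C         -0.001854    0.001236  6.1806e-04    0.001236
  E           0.02262      0.4299      0.8478      0.3157
  solve Keq expr → x = 6.1806e-04; check Q = 1349

[X]_eq = 0.02262 M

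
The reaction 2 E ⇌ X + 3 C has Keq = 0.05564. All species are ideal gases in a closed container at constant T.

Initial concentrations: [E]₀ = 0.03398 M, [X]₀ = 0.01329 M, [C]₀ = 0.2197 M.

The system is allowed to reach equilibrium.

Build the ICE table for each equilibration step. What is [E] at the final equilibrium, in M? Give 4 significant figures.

Q₀ = 0.1221 vs Keq = 0.05564 ⇒ Q>K, reverse
Step 1:
                    E           X           C
  init        0.03398     0.01329      0.2197
  Δ          0.006657   -0.003328   -0.009985
  eq          0.04064    0.009962      0.2097
  solve Keq expr → x = -0.003328; check Q = 0.05564

[E]_eq = 0.04064 M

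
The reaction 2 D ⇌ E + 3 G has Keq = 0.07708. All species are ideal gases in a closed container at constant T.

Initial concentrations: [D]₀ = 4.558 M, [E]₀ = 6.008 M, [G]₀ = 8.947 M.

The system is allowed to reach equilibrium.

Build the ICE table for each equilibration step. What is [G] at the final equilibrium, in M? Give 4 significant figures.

Q₀ = 207.1 vs Keq = 0.07708 ⇒ Q>K, reverse
Step 1:
                  D         E         G
  init        4.558     6.008     8.947
  Δ           5.113    -2.556    -7.669
  eq          9.671     3.452     1.278
  solve Keq expr → x = -2.556; check Q = 0.07708

[G]_eq = 1.278 M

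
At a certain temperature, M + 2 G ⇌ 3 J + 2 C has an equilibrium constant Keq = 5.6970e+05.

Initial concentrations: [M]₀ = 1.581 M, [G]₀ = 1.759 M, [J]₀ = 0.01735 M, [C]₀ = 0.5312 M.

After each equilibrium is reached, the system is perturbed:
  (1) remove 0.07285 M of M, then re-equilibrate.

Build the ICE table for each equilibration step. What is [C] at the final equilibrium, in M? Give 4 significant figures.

[C]_eq = 2.274 M

Q₀ = 3.0127e-07 vs Keq = 5.6970e+05 ⇒ Q<K, forward
Step 1:
                  M         G         J         C
  I           1.581     1.759   0.01735    0.5312
  C         -0.8719    -1.744     2.616     1.744
  E          0.7091   0.01529     2.633     2.275
  solve Keq expr → x = 0.8719; check Q = 5.6970e+05
Then remove 0.07285 M of M.
Step 2:
                  M         G         J         C
  I          0.6363   0.01529     2.633     2.275
  C       4.1452e-04 8.2905e-04 -0.001244 -8.2905e-04
  E          0.6367   0.01612     2.632     2.274
  solve Keq expr → x = -4.1452e-04; check Q = 5.6970e+05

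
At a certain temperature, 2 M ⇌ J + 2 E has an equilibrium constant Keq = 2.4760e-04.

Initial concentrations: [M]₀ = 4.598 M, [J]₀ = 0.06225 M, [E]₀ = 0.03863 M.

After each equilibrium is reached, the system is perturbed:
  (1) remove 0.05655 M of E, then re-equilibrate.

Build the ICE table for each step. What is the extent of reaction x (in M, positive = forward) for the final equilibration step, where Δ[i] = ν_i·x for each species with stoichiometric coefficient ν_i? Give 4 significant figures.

x = 0.02097 M

Q₀ = 4.3939e-06 vs Keq = 2.4760e-04 ⇒ Q<K, forward
Step 1:
                   M          J          E
  I            4.598    0.06225    0.03863
  C          -0.1502    0.07511     0.1502
  E            4.448     0.1374     0.1888
  solve Keq expr → x = 0.07511; check Q = 2.4760e-04
Then remove 0.05655 M of E.
Step 2:
                   M          J          E
  I            4.448     0.1374     0.1323
  C         -0.04194    0.02097    0.04194
  E            4.406     0.1583     0.1742
  solve Keq expr → x = 0.02097; check Q = 2.4760e-04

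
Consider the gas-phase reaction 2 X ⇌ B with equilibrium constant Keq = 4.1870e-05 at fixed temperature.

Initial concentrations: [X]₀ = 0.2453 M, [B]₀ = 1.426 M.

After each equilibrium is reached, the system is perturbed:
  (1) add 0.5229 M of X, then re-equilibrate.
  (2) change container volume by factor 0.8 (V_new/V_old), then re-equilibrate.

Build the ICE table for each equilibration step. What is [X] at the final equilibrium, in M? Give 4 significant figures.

[X]_eq = 4.524 M

Q₀ = 23.7 vs Keq = 4.1870e-05 ⇒ Q>K, reverse
Step 1:
                    X           B
  init         0.2453       1.426
  Δ             2.851      -1.426
  eq            3.096  4.0146e-04
  solve Keq expr → x = -1.426; check Q = 4.1870e-05
Then add 0.5229 M of X.
Step 2:
                    X           B
  init          3.619  4.0146e-04
  Δ       -2.9390e-04  1.4695e-04
  eq            3.619  5.4841e-04
  solve Keq expr → x = 1.4695e-04; check Q = 4.1870e-05
Then change container volume by factor 0.8 (V_new/V_old).
Step 3:
                    X           B
  init          4.524  6.8551e-04
  Δ       -3.4250e-04  1.7125e-04
  eq            4.524  8.5676e-04
  solve Keq expr → x = 1.7125e-04; check Q = 4.1870e-05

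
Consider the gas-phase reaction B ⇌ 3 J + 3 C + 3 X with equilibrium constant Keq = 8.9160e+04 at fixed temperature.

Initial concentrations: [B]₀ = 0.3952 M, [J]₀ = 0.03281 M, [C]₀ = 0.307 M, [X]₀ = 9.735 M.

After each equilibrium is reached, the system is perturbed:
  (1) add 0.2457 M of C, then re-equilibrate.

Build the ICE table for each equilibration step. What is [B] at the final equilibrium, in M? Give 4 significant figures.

[B]_eq = 0.05941 M

Q₀ = 0.002386 vs Keq = 8.9160e+04 ⇒ Q<K, forward
Step 1:
                   B          J          C          X
  I           0.3952    0.03281      0.307      9.735
  C          -0.3503      1.051      1.051      1.051
  E          0.04487      1.084      1.358      10.79
  solve Keq expr → x = 0.3503; check Q = 8.9160e+04
Then add 0.2457 M of C.
Step 2:
                   B          J          C          X
  I          0.04487      1.084      1.604      10.79
  C          0.01454   -0.04363   -0.04363   -0.04363
  E          0.05941       1.04       1.56      10.74
  solve Keq expr → x = -0.01454; check Q = 8.9160e+04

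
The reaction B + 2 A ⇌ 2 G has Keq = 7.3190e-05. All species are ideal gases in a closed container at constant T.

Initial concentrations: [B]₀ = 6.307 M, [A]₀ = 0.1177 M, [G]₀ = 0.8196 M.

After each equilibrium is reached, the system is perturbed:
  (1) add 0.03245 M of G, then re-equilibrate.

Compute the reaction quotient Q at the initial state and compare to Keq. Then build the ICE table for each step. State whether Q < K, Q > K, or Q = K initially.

Q₀ = 7.688 vs Keq = 7.3190e-05 ⇒ Q>K, reverse
Step 1:
                    B           A           G
  init          6.307      0.1177      0.8196
  Δ            0.3996      0.7993     -0.7993
  eq            6.707       0.917     0.02032
  solve Keq expr → x = -0.3996; check Q = 7.3190e-05
Then add 0.03245 M of G.
Step 2:
                    B           A           G
  init          6.707       0.917     0.05277
  Δ           0.01586     0.03172    -0.03172
  eq            6.723      0.9487     0.02104
  solve Keq expr → x = -0.01586; check Q = 7.3190e-05

Q₀ = 7.688; Q > K (proceeds reverse)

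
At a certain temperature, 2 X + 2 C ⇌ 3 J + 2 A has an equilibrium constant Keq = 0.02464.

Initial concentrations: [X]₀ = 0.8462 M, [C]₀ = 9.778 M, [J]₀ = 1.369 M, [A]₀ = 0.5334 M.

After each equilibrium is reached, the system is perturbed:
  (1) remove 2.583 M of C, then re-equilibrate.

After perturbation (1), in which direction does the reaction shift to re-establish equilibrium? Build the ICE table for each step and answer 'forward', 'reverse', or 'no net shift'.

Q₀ = 0.01066 vs Keq = 0.02464 ⇒ Q<K, forward
Step 1:
                   X          C          J          A
  init        0.8462      9.778      1.369     0.5334
  Δ         -0.09003   -0.09003      0.135    0.09003
  eq          0.7562      9.688      1.504     0.6234
  solve Keq expr → x = 0.04501; check Q = 0.02464
Then remove 2.583 M of C.
Step 2:
                   X          C          J          A
  init        0.7562      7.105      1.504     0.6234
  Δ          0.06666    0.06666   -0.09999   -0.06666
  eq          0.8228      7.172      1.404     0.5568
  solve Keq expr → x = -0.03333; check Q = 0.02464

Direction: reverse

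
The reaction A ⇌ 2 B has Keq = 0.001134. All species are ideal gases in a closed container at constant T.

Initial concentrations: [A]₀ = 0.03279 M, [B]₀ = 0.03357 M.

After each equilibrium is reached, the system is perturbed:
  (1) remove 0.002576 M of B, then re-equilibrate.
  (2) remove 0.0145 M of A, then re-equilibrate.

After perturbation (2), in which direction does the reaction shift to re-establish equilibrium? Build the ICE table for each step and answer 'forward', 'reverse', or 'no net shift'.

Direction: reverse

Q₀ = 0.03437 vs Keq = 0.001134 ⇒ Q>K, reverse
Step 1:
                   A          B
  init       0.03279    0.03357
  Δ          0.01318   -0.02635
  eq         0.04597    0.00722
  solve Keq expr → x = -0.01318; check Q = 0.001134
Then remove 0.002576 M of B.
Step 2:
                   A          B
  init       0.04597   0.004644
  Δ        -0.001239   0.002478
  eq         0.04473   0.007122
  solve Keq expr → x = 0.001239; check Q = 0.001134
Then remove 0.0145 M of A.
Step 3:
                   A          B
  init       0.03023   0.007122
  Δ       6.0445e-04  -0.001209
  eq         0.03083   0.005913
  solve Keq expr → x = -6.0445e-04; check Q = 0.001134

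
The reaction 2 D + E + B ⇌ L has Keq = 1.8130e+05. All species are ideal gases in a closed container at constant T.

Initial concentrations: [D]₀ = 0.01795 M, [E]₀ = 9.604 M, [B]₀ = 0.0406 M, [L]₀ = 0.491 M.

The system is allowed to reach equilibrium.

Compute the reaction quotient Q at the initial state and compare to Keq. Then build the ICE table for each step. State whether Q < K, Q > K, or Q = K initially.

Q₀ = 3908; Q < K (proceeds forward)

Q₀ = 3908 vs Keq = 1.8130e+05 ⇒ Q<K, forward
Step 1:
                    D           E           B           L
  init        0.01795       9.604      0.0406       0.491
  Δ          -0.01501   -0.007504   -0.007504    0.007504
  eq         0.002942       9.596      0.0331      0.4985
  solve Keq expr → x = 0.007504; check Q = 1.8130e+05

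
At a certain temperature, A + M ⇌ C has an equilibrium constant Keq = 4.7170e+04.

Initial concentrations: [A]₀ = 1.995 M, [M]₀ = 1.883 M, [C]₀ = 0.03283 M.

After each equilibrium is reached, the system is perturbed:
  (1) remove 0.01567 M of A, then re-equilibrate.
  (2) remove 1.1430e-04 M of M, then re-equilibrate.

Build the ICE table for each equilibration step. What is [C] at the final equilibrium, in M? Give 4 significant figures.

Q₀ = 0.008739 vs Keq = 4.7170e+04 ⇒ Q<K, forward
Step 1:
                    A           M           C
  init          1.995       1.883     0.03283
  Δ            -1.883      -1.883       1.883
  eq           0.1124  3.6140e-04       1.915
  solve Keq expr → x = 1.883; check Q = 4.7170e+04
Then remove 0.01567 M of A.
Step 2:
                    A           M           C
  init        0.09669  3.6140e-04       1.915
  Δ        5.8304e-05  5.8304e-05 -5.8304e-05
  eq          0.09675  4.1971e-04       1.915
  solve Keq expr → x = -5.8304e-05; check Q = 4.7170e+04
Then remove 1.1430e-04 M of M.
Step 3:
                    A           M           C
  init        0.09675  3.0541e-04       1.915
  Δ        1.1378e-04  1.1378e-04 -1.1378e-04
  eq          0.09686  4.1919e-04       1.915
  solve Keq expr → x = -1.1378e-04; check Q = 4.7170e+04

[C]_eq = 1.915 M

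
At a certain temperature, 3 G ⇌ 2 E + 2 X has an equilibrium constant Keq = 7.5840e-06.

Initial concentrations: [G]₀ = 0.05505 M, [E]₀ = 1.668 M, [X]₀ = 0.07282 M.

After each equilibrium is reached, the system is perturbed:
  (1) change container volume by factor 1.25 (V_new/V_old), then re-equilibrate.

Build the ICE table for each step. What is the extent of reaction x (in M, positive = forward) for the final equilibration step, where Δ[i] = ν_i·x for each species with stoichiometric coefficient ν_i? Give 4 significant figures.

Q₀ = 88.43 vs Keq = 7.5840e-06 ⇒ Q>K, reverse
Step 1:
                    G           E           X
  I           0.05505       1.668     0.07282
  C            0.1091    -0.07271    -0.07271
  E            0.1641       1.595  1.1476e-04
  solve Keq expr → x = -0.03635; check Q = 7.5840e-06
Then change container volume by factor 1.25 (V_new/V_old).
Step 2:
                    G           E           X
  I            0.1313       1.276  9.1810e-05
  C       -1.6225e-05  1.0817e-05  1.0817e-05
  E            0.1313       1.276  1.0263e-04
  solve Keq expr → x = 5.4084e-06; check Q = 7.5840e-06

x = 5.4084e-06 M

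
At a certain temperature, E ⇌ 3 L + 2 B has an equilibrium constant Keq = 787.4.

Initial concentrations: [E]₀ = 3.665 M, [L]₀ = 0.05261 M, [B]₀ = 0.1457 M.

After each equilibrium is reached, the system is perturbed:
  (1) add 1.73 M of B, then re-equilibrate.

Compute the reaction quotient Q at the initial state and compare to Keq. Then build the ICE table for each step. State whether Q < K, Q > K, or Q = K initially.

Q₀ = 8.4343e-07; Q < K (proceeds forward)

Q₀ = 8.4343e-07 vs Keq = 787.4 ⇒ Q<K, forward
Step 1:
                  E         L         B
  I           3.665   0.05261    0.1457
  C          -1.669     5.007     3.338
  E           1.996     5.059     3.484
  solve Keq expr → x = 1.669; check Q = 787.4
Then add 1.73 M of B.
Step 2:
                  E         L         B
  I           1.996     5.059     5.214
  C          0.2516   -0.7548   -0.5032
  E           2.248     4.305      4.71
  solve Keq expr → x = -0.2516; check Q = 787.4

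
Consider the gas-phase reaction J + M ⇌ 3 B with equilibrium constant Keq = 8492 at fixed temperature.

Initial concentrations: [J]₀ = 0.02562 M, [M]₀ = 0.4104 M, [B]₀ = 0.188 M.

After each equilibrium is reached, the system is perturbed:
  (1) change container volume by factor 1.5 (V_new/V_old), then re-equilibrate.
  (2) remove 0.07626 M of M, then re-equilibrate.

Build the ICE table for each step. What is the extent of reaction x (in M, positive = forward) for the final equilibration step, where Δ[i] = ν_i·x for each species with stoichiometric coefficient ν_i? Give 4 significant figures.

Q₀ = 0.632 vs Keq = 8492 ⇒ Q<K, forward
Step 1:
                    J           M           B
  init        0.02562      0.4104       0.188
  Δ          -0.02561    -0.02561     0.07684
  eq       5.6851e-06      0.3848      0.2648
  solve Keq expr → x = 0.02561; check Q = 8492
Then change container volume by factor 1.5 (V_new/V_old).
Step 2:
                    J           M           B
  init     3.7901e-06      0.2565      0.1766
  Δ       -1.2632e-06 -1.2632e-06  3.7895e-06
  eq       2.5269e-06      0.2565      0.1766
  solve Keq expr → x = 1.2632e-06; check Q = 8492
Then remove 0.07626 M of M.
Step 3:
                    J           M           B
  init     2.5269e-06      0.1803      0.1766
  Δ        1.0688e-06  1.0688e-06 -3.2063e-06
  eq       3.5957e-06      0.1803      0.1766
  solve Keq expr → x = -1.0688e-06; check Q = 8492

x = -1.0688e-06 M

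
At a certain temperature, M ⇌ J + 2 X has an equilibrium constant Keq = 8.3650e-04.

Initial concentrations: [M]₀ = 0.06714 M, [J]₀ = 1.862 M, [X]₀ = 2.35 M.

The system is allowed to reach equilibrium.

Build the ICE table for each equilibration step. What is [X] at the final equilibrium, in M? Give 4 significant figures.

Q₀ = 153.2 vs Keq = 8.3650e-04 ⇒ Q>K, reverse
Step 1:
                  M         J         X
  Initial   0.06714     1.862      2.35
  Change      1.156    -1.156    -2.312
  Equil       1.223     0.706   0.03807
  solve Keq expr → x = -1.156; check Q = 8.3650e-04

[X]_eq = 0.03807 M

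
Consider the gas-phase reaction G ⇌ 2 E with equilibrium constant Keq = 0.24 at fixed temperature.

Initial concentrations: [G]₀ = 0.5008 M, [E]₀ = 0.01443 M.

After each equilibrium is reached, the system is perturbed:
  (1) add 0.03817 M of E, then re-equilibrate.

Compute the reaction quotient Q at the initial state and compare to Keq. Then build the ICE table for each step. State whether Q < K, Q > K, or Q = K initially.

Q₀ = 4.1578e-04 vs Keq = 0.24 ⇒ Q<K, forward
Step 1:
                   G          E
  I           0.5008    0.01443
  C          -0.1399     0.2799
  E           0.3609     0.2943
  solve Keq expr → x = 0.1399; check Q = 0.24
Then add 0.03817 M of E.
Step 2:
                   G          E
  I           0.3609     0.3325
  C          0.01588   -0.03176
  E           0.3768     0.3007
  solve Keq expr → x = -0.01588; check Q = 0.24

Q₀ = 4.1578e-04; Q < K (proceeds forward)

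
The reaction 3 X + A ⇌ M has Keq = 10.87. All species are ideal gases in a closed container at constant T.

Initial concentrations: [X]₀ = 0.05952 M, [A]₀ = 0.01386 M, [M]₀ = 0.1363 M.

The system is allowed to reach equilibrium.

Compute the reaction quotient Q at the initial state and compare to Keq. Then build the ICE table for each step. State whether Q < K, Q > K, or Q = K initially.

Q₀ = 4.6638e+04 vs Keq = 10.87 ⇒ Q>K, reverse
Step 1:
                    X           A           M
  I           0.05952     0.01386      0.1363
  C             0.277     0.09232    -0.09232
  E            0.3365      0.1062     0.04398
  solve Keq expr → x = -0.09232; check Q = 10.87

Q₀ = 4.6638e+04; Q > K (proceeds reverse)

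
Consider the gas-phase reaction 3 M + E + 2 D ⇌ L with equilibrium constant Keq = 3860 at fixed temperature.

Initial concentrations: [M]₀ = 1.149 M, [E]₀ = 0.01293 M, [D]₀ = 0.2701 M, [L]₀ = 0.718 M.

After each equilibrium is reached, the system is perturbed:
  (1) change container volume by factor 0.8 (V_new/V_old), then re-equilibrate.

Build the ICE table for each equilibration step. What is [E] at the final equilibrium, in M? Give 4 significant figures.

[E]_eq = 9.3207e-04 M

Q₀ = 501.8 vs Keq = 3860 ⇒ Q<K, forward
Step 1:
                    M           E           D           L
  Initial       1.149     0.01293      0.2701       0.718
  Change     -0.03221    -0.01074    -0.02147     0.01074
  Equil         1.117    0.002193      0.2486      0.7287
  solve Keq expr → x = 0.01074; check Q = 3860
Then change container volume by factor 0.8 (V_new/V_old).
Step 2:
                    M           E           D           L
  Initial       1.396    0.002741      0.3108      0.9109
  Change    -0.005426   -0.001809   -0.003618    0.001809
  Equil         1.391  9.3207e-04      0.3072      0.9127
  solve Keq expr → x = 0.001809; check Q = 3860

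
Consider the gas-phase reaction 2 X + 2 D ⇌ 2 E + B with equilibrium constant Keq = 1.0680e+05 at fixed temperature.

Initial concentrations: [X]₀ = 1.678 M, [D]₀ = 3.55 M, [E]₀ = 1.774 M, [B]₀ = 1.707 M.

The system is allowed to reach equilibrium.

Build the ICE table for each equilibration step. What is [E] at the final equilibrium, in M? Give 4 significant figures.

Q₀ = 0.1514 vs Keq = 1.0680e+05 ⇒ Q<K, forward
Step 1:
                   X          D          E          B
  init         1.678       3.55      1.774      1.707
  Δ           -1.669     -1.669      1.669     0.8345
  eq         0.00893      1.881      3.443      2.542
  solve Keq expr → x = 0.8345; check Q = 1.0680e+05

[E]_eq = 3.443 M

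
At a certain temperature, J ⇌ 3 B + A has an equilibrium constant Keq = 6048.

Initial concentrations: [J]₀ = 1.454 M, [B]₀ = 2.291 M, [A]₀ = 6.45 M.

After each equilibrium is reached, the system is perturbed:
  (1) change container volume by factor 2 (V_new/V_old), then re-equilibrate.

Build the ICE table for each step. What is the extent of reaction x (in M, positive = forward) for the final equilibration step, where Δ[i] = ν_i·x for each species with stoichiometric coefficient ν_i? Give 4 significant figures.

Q₀ = 53.34 vs Keq = 6048 ⇒ Q<K, forward
Step 1:
                  J         B         A
  Initial     1.454     2.291      6.45
  Change     -1.197      3.59     1.197
  Equil      0.2572     5.881     7.647
  solve Keq expr → x = 1.197; check Q = 6048
Then change container volume by factor 2 (V_new/V_old).
Step 2:
                  J         B         A
  Initial    0.1286     2.941     3.823
  Change    -0.1061    0.3184    0.1061
  Equil     0.02249     3.259      3.93
  solve Keq expr → x = 0.1061; check Q = 6048

x = 0.1061 M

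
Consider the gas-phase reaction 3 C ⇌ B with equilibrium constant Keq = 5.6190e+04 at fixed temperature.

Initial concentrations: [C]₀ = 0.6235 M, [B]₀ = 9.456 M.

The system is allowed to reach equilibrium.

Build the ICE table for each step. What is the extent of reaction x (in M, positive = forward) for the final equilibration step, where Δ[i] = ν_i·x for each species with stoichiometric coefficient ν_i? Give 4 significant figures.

Q₀ = 39.01 vs Keq = 5.6190e+04 ⇒ Q<K, forward
Step 1:
                    C           B
  Initial      0.6235       9.456
  Change      -0.5679      0.1893
  Equil       0.05558       9.645
  solve Keq expr → x = 0.1893; check Q = 5.6190e+04

x = 0.1893 M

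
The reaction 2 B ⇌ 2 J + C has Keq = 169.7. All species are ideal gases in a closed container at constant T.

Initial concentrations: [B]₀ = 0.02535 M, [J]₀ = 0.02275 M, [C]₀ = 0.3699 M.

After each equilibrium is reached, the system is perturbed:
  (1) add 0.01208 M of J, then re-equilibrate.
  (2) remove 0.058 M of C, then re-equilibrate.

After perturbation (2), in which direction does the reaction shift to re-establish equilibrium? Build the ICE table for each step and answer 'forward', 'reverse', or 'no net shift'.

Direction: forward

Q₀ = 0.2979 vs Keq = 169.7 ⇒ Q<K, forward
Step 1:
                  B         J         C
  init      0.02535   0.02275    0.3699
  Δ        -0.02317   0.02317   0.01159
  eq       0.002177   0.04592    0.3815
  solve Keq expr → x = 0.01159; check Q = 169.7
Then add 0.01208 M of J.
Step 2:
                  B         J         C
  init     0.002177     0.058    0.3815
  Δ       5.4589e-04 -5.4589e-04 -2.7295e-04
  eq       0.002723   0.05746    0.3812
  solve Keq expr → x = -2.7295e-04; check Q = 169.7
Then remove 0.058 M of C.
Step 3:
                  B         J         C
  init     0.002723   0.05746    0.3232
  Δ       -2.0630e-04 2.0630e-04 1.0315e-04
  eq       0.002517   0.05766    0.3233
  solve Keq expr → x = 1.0315e-04; check Q = 169.7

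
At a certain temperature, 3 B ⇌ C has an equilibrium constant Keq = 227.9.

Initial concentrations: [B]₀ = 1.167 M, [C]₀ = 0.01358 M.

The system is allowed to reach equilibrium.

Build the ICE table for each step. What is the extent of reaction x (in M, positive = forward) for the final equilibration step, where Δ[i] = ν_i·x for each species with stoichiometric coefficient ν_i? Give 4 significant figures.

x = 0.35 M

Q₀ = 0.008545 vs Keq = 227.9 ⇒ Q<K, forward
Step 1:
                   B          C
  I            1.167    0.01358
  C            -1.05       0.35
  E           0.1169     0.3636
  solve Keq expr → x = 0.35; check Q = 227.9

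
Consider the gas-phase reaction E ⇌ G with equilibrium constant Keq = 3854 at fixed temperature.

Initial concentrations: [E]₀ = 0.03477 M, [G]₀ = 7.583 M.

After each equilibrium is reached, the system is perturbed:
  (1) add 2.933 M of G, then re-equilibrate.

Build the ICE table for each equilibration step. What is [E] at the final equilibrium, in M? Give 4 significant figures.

Q₀ = 218.1 vs Keq = 3854 ⇒ Q<K, forward
Step 1:
                    E           G
  init        0.03477       7.583
  Δ          -0.03279     0.03279
  eq         0.001976       7.616
  solve Keq expr → x = 0.03279; check Q = 3854
Then add 2.933 M of G.
Step 2:
                    E           G
  init       0.001976       10.55
  Δ        7.6083e-04 -7.6083e-04
  eq         0.002737       10.55
  solve Keq expr → x = -7.6083e-04; check Q = 3854

[E]_eq = 0.002737 M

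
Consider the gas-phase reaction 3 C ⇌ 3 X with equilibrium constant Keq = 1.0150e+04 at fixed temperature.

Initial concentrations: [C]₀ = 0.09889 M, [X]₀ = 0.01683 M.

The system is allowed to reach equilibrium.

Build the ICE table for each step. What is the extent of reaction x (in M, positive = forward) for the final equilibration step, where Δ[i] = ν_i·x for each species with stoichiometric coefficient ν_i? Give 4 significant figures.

x = 0.03126 M

Q₀ = 0.004929 vs Keq = 1.0150e+04 ⇒ Q<K, forward
Step 1:
                  C         X
  Initial   0.09889   0.01683
  Change   -0.09378   0.09378
  Equil    0.005109    0.1106
  solve Keq expr → x = 0.03126; check Q = 1.0150e+04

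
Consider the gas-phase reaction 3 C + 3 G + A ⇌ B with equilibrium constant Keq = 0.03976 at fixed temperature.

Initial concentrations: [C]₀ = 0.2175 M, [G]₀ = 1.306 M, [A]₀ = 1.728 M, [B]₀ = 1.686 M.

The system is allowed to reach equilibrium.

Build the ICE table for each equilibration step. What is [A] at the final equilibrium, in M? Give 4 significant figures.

[A]_eq = 2.038 M

Q₀ = 42.57 vs Keq = 0.03976 ⇒ Q>K, reverse
Step 1:
                   C          G          A          B
  init        0.2175      1.306      1.728      1.686
  Δ           0.9312     0.9312     0.3104    -0.3104
  eq           1.149      2.237      2.038      1.376
  solve Keq expr → x = -0.3104; check Q = 0.03976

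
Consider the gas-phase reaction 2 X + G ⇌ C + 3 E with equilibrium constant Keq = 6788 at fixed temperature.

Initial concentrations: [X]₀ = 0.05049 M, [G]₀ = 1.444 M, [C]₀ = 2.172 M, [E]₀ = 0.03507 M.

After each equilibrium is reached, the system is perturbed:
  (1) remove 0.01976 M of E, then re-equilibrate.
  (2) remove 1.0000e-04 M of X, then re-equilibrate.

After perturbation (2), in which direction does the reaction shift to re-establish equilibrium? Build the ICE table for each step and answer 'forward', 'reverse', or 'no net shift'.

Direction: reverse

Q₀ = 0.02545 vs Keq = 6788 ⇒ Q<K, forward
Step 1:
                    X           G           C           E
  init        0.05049       1.444       2.172     0.03507
  Δ          -0.04994    -0.02497     0.02497     0.07491
  eq       5.5082e-04       1.419       2.197        0.11
  solve Keq expr → x = 0.02497; check Q = 6788
Then remove 0.01976 M of E.
Step 2:
                    X           G           C           E
  init     5.5082e-04       1.419       2.197     0.09022
  Δ       -1.4012e-04 -7.0060e-05  7.0060e-05  2.1018e-04
  eq       4.1070e-04       1.419       2.197     0.09043
  solve Keq expr → x = 7.0060e-05; check Q = 6788
Then remove 1.0000e-04 M of X.
Step 3:
                    X           G           C           E
  init     3.1070e-04       1.419       2.197     0.09043
  Δ        9.8977e-05  4.9489e-05 -4.9489e-05 -1.4847e-04
  eq       4.0968e-04       1.419       2.197     0.09028
  solve Keq expr → x = -4.9489e-05; check Q = 6788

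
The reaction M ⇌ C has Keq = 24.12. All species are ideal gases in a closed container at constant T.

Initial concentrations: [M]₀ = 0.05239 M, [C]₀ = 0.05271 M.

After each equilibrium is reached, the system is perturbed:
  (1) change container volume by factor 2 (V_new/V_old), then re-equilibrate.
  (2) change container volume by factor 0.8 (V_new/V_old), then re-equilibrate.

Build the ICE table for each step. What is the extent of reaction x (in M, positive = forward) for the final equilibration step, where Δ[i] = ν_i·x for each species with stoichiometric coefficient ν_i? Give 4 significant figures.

x = 0 M

Q₀ = 1.006 vs Keq = 24.12 ⇒ Q<K, forward
Step 1:
                   M          C
  Initial    0.05239    0.05271
  Change    -0.04821    0.04821
  Equil     0.004184     0.1009
  solve Keq expr → x = 0.04821; check Q = 24.12
Then change container volume by factor 2 (V_new/V_old).
Step 2:
                   M          C
  Initial   0.002092    0.05046
  Change           0          0
  Equil     0.002092    0.05046
  solve Keq expr → x = 0; check Q = 24.12
Then change container volume by factor 0.8 (V_new/V_old).
Step 3:
                   M          C
  Initial   0.002615    0.06307
  Change           0          0
  Equil     0.002615    0.06307
  solve Keq expr → x = 0; check Q = 24.12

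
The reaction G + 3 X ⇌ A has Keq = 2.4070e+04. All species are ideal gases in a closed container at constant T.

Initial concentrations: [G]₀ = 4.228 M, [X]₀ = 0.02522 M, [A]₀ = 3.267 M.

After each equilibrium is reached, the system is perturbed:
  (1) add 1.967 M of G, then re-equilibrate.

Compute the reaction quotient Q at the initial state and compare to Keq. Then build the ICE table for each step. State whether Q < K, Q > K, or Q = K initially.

Q₀ = 4.8170e+04; Q > K (proceeds reverse)

Q₀ = 4.8170e+04 vs Keq = 2.4070e+04 ⇒ Q>K, reverse
Step 1:
                    G           X           A
  Initial       4.228     0.02522       3.267
  Change     0.002183    0.006549   -0.002183
  Equil          4.23     0.03177       3.265
  solve Keq expr → x = -0.002183; check Q = 2.4070e+04
Then add 1.967 M of G.
Step 2:
                    G           X           A
  Initial       6.197     0.03177       3.265
  Change    -0.001264   -0.003791    0.001264
  Equil         6.196     0.02798       3.266
  solve Keq expr → x = 0.001264; check Q = 2.4070e+04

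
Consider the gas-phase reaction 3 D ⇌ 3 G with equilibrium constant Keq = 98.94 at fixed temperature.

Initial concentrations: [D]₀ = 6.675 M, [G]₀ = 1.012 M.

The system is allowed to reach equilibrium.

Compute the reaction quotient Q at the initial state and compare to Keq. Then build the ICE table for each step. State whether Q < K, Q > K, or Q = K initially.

Q₀ = 0.003485 vs Keq = 98.94 ⇒ Q<K, forward
Step 1:
                  D         G
  init        6.675     1.012
  Δ          -5.308     5.308
  eq          1.367      6.32
  solve Keq expr → x = 1.769; check Q = 98.94

Q₀ = 0.003485; Q < K (proceeds forward)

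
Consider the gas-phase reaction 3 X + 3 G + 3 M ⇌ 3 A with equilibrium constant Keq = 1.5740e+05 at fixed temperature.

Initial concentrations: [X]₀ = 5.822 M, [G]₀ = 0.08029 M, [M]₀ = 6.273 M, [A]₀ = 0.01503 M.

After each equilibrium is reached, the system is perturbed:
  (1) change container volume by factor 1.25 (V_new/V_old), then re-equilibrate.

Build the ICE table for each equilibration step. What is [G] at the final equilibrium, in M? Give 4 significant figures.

[G]_eq = 6.2012e-05 M

Q₀ = 1.3466e-07 vs Keq = 1.5740e+05 ⇒ Q<K, forward
Step 1:
                    X           G           M           A
  Initial       5.822     0.08029       6.273     0.01503
  Change     -0.08024    -0.08024    -0.08024     0.08024
  Equil         5.742  4.9624e-05       6.193     0.09527
  solve Keq expr → x = 0.02675; check Q = 1.5740e+05
Then change container volume by factor 1.25 (V_new/V_old).
Step 2:
                    X           G           M           A
  Initial       4.593  3.9699e-05       4.954     0.07622
  Change   2.2312e-05  2.2312e-05  2.2312e-05 -2.2312e-05
  Equil         4.593  6.2012e-05       4.954     0.07619
  solve Keq expr → x = -7.4374e-06; check Q = 1.5740e+05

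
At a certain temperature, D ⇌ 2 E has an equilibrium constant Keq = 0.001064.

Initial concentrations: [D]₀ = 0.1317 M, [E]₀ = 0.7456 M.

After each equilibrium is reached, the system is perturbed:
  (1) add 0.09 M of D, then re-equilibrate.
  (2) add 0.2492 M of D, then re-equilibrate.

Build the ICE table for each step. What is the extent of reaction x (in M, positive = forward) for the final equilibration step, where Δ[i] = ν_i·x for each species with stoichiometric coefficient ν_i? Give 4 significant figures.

Q₀ = 4.221 vs Keq = 0.001064 ⇒ Q>K, reverse
Step 1:
                    D           E
  I            0.1317      0.7456
  C            0.3613     -0.7227
  E             0.493      0.0229
  solve Keq expr → x = -0.3613; check Q = 0.001064
Then add 0.09 M of D.
Step 2:
                    D           E
  I             0.583      0.0229
  C       -9.9085e-04    0.001982
  E            0.5821     0.02489
  solve Keq expr → x = 9.9085e-04; check Q = 0.001064
Then add 0.2492 M of D.
Step 3:
                    D           E
  I            0.8313     0.02489
  C         -0.002405    0.004811
  E            0.8289      0.0297
  solve Keq expr → x = 0.002405; check Q = 0.001064

x = 0.002405 M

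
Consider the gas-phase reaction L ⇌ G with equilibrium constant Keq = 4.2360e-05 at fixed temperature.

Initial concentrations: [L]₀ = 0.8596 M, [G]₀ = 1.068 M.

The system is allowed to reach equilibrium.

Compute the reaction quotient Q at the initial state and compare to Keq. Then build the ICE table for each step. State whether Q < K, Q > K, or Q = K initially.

Q₀ = 1.242 vs Keq = 4.2360e-05 ⇒ Q>K, reverse
Step 1:
                    L           G
  Initial      0.8596       1.068
  Change        1.068      -1.068
  Equil         1.928  8.1650e-05
  solve Keq expr → x = -1.068; check Q = 4.2360e-05

Q₀ = 1.242; Q > K (proceeds reverse)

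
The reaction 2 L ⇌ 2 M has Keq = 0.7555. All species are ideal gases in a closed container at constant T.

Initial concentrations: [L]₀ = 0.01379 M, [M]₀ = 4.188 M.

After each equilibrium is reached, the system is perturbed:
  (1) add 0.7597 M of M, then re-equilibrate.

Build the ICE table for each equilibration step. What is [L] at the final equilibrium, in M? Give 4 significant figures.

Q₀ = 9.2233e+04 vs Keq = 0.7555 ⇒ Q>K, reverse
Step 1:
                  L         M
  I         0.01379     4.188
  C           2.234    -2.234
  E           2.248     1.954
  solve Keq expr → x = -1.117; check Q = 0.7555
Then add 0.7597 M of M.
Step 2:
                  L         M
  I           2.248     2.714
  C          0.4064   -0.4064
  E           2.654     2.307
  solve Keq expr → x = -0.2032; check Q = 0.7555

[L]_eq = 2.654 M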